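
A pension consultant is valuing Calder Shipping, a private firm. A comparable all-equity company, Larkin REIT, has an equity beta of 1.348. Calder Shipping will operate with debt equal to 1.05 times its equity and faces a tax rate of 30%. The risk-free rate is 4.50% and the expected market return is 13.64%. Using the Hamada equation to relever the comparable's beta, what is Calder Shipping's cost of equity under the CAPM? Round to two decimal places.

25.88%

β_L = β_U × [1 + (1 − t)(D/E)] = 1.348 × [1 + (1 − 0.30) × 1.05]
    = 1.348 × [1 + 0.70 × 1.05] = 1.348 × 1.7350 = 2.3388
MRP = 13.64% − 4.50% = 9.14%
E(R) = R_f + β_L × MRP = 4.50% + 2.3388 × 9.14% = 25.88%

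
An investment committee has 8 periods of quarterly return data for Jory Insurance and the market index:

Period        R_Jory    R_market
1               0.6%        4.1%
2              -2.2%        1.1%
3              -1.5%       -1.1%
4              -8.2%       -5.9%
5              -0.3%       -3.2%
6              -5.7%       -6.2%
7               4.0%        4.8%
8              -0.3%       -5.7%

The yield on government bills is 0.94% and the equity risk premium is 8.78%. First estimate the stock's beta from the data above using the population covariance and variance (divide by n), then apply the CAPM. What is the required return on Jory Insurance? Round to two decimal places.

Mean R_i = (0.6 − 2.2 − 1.5 − 8.2 − 0.3 − 5.7 + 4.0 − 0.3) / 8 = -1.7000%
Mean R_m = (4.1 + 1.1 − 1.1 − 5.9 − 3.2 − 6.2 + 4.8 − 5.7) / 8 = -1.5125%
Σ(R_i − R̄_i)(R_m − R̄_m) = 86.7100  ⇒  Cov = 86.7100 / 8 = 10.8388
Σ(R_m − R̄_m)² = 139.9488  ⇒  Var(R_m) = 139.9488 / 8 = 17.4936
β = Cov / Var(R_m) = 10.8388 / 17.4936 = 0.6196
E(R) = R_f + β × MRP = 0.94% + 0.6196 × 8.78% = 6.38%

6.38%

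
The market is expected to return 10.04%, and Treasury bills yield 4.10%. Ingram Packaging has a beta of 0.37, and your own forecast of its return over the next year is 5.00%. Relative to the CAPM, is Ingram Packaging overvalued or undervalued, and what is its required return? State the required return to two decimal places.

Overvalued; required return 6.30%

MRP = 10.04% − 4.10% = 5.94%
Required return = R_f + β·MRP = 4.10% + 0.37 × 5.94% = 6.30%
Forecast 5.00% < required 6.30% → the stock plots below the SML → overvalued.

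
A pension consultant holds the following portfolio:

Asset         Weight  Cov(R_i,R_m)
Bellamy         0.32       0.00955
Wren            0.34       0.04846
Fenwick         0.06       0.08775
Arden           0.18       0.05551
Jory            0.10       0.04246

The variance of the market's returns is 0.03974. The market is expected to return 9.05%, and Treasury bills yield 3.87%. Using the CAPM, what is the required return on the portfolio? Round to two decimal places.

8.96%

β_Bellamy = 0.00955 / 0.03974 = 0.2403
β_Wren = 0.04846 / 0.03974 = 1.2194
β_Fenwick = 0.08775 / 0.03974 = 2.2081
β_Arden = 0.05551 / 0.03974 = 1.3968
β_Jory = 0.04246 / 0.03974 = 1.0684
β_P = Σ w_i β_i = 0.32×0.2403 + 0.34×1.2194 + 0.06×2.2081 + 0.18×1.3968 + 0.10×1.0684 = 0.9822
MRP = 9.05% − 3.87% = 5.18%
E(R_P) = R_f + β_P × MRP = 3.87% + 0.9822 × 5.18% = 8.96%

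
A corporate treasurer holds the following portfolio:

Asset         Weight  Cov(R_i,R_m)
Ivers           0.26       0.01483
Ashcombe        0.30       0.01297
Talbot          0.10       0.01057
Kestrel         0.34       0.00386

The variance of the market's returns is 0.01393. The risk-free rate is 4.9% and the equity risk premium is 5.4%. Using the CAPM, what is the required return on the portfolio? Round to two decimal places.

8.82%

β_Ivers = 0.01483 / 0.01393 = 1.0646
β_Ashcombe = 0.01297 / 0.01393 = 0.9311
β_Talbot = 0.01057 / 0.01393 = 0.7588
β_Kestrel = 0.00386 / 0.01393 = 0.2771
β_P = Σ w_i β_i = 0.26×1.0646 + 0.30×0.9311 + 0.10×0.7588 + 0.34×0.2771 = 0.7262
E(R_P) = R_f + β_P × MRP = 4.9% + 0.7262 × 5.4% = 8.82%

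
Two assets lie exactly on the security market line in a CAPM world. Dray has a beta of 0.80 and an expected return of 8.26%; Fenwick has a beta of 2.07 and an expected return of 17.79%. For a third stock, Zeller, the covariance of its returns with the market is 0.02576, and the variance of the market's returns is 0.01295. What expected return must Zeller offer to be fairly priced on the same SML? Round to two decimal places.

17.18%

MRP = (17.79% − 8.26%) / (2.07 − 0.80) = 7.5039%
R_f = 8.26% − 0.80 × 7.5039% = 2.2569%
β_Zeller = Cov / Var(R_m) = 0.02576 / 0.01295 = 1.9892
E(R_Zeller) = R_f + β × MRP = 2.2569% + 1.9892 × 7.5039% = 17.18%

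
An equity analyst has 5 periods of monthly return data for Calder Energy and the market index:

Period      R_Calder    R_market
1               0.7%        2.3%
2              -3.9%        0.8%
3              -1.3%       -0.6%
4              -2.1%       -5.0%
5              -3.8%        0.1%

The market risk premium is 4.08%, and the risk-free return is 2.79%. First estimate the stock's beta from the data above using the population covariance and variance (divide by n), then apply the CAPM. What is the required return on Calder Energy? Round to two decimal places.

Mean R_i = (0.7 − 3.9 − 1.3 − 2.1 − 3.8) / 5 = -2.0800%
Mean R_m = (2.3 + 0.8 − 0.6 − 5.0 + 0.1) / 5 = -0.4800%
Σ(R_i − R̄_i)(R_m − R̄_m) = 4.3980  ⇒  Cov = 4.3980 / 5 = 0.8796
Σ(R_m − R̄_m)² = 30.1480  ⇒  Var(R_m) = 30.1480 / 5 = 6.0296
β = Cov / Var(R_m) = 0.8796 / 6.0296 = 0.1459
E(R) = R_f + β × MRP = 2.79% + 0.1459 × 4.08% = 3.39%

3.39%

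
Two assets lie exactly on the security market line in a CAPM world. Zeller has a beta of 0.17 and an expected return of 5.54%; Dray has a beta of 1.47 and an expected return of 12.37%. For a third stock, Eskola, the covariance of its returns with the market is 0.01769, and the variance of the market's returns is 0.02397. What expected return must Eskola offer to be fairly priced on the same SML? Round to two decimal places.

MRP = (12.37% − 5.54%) / (1.47 − 0.17) = 5.2538%
R_f = 5.54% − 0.17 × 5.2538% = 4.6469%
β_Eskola = Cov / Var(R_m) = 0.01769 / 0.02397 = 0.7380
E(R_Eskola) = R_f + β × MRP = 4.6469% + 0.7380 × 5.2538% = 8.52%

8.52%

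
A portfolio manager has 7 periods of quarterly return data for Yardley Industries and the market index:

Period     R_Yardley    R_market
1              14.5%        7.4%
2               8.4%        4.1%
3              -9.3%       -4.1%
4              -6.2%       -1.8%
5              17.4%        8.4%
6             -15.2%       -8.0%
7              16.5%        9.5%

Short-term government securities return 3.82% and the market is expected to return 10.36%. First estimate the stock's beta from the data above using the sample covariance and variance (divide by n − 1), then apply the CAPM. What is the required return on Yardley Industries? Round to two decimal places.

16.75%

Mean R_i = (14.5 + 8.4 − 9.3 − 6.2 + 17.4 − 15.2 + 16.5) / 7 = 3.7286%
Mean R_m = (7.4 + 4.1 − 4.1 − 1.8 + 8.4 − 8.0 + 9.5) / 7 = 2.2143%
Σ(R_i − R̄_i)(R_m − R̄_m) = 557.7471  ⇒  Cov = 557.7471 / 6 = 92.9579
Σ(R_m − R̄_m)² = 282.1086  ⇒  Var(R_m) = 282.1086 / 6 = 47.0181
β = Cov / Var(R_m) = 92.9579 / 47.0181 = 1.9771
MRP = 10.36% − 3.82% = 6.54%
E(R) = R_f + β × MRP = 3.82% + 1.9771 × 6.54% = 16.75%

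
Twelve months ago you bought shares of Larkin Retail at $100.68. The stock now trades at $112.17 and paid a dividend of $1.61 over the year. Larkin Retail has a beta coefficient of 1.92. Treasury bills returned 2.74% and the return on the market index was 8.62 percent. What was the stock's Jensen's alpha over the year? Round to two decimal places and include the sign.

-1.02%

Realised HPR = (P1 + D1 − P0) / P0 = (112.17 + 1.61 − 100.68) / 100.68 = 13.10 / 100.68 = 13.0115%
MRP = 8.62% − 2.74% = 5.88%
CAPM required = R_f + β·MRP = 2.74% + 1.92 × 5.88% = 14.0296%
α = realised − required = 13.0115% − 14.0296% = -1.02%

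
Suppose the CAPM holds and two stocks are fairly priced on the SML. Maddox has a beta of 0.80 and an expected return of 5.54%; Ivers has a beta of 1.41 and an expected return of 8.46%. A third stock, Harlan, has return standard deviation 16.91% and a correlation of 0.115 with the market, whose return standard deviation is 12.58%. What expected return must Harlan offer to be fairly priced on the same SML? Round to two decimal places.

MRP = (8.46% − 5.54%) / (1.41 − 0.80) = 4.7869%
R_f = 5.54% − 0.80 × 4.7869% = 1.7105%
β_Harlan = ρ·σ_i/σ_m = 0.115 × 16.91 / 12.58 = 0.1546
E(R_Harlan) = R_f + β × MRP = 1.7105% + 0.1546 × 4.7869% = 2.45%

2.45%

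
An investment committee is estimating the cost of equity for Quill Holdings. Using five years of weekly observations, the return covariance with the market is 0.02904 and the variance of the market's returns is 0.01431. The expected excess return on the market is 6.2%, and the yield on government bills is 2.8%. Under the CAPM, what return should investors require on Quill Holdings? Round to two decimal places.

β = Cov(R_i, R_m) / Var(R_m) = 0.02904 / 0.01431 = 2.0294
E(R) = R_f + β × MRP = 2.8% + 2.0294 × 6.2% = 15.38%

15.38%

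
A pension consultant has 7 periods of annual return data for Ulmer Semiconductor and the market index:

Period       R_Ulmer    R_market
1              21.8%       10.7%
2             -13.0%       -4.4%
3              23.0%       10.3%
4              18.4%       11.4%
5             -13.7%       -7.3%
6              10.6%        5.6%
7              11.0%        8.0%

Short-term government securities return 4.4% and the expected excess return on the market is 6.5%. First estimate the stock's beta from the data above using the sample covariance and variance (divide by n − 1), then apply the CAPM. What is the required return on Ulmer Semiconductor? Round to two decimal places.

Mean R_i = (21.8 − 13.0 + 23.0 + 18.4 − 13.7 + 10.6 + 11.0) / 7 = 8.3000%
Mean R_m = (10.7 − 4.4 + 10.3 + 11.4 − 7.3 + 5.6 + 8.0) / 7 = 4.9000%
Σ(R_i − R̄_i)(R_m − R̄_m) = 699.8000  ⇒  Cov = 699.8000 / 6 = 116.6333
Σ(R_m − R̄_m)² = 350.4800  ⇒  Var(R_m) = 350.4800 / 6 = 58.4133
β = Cov / Var(R_m) = 116.6333 / 58.4133 = 1.9967
E(R) = R_f + β × MRP = 4.4% + 1.9967 × 6.5% = 17.38%

17.38%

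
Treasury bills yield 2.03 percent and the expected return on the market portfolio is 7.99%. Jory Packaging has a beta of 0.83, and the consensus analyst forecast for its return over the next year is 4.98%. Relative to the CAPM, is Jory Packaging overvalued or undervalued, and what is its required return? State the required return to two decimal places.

Overvalued; required return 6.98%

MRP = 7.99% − 2.03% = 5.96%
Required return = R_f + β·MRP = 2.03% + 0.83 × 5.96% = 6.98%
Forecast 4.98% < required 6.98% → the stock plots below the SML → overvalued.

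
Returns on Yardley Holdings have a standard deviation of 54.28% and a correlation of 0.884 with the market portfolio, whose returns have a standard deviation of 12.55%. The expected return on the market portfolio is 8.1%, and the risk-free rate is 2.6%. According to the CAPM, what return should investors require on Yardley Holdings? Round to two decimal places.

23.63%

β = ρ × σ_i / σ_m = 0.884 × 54.28% / 12.55% = 3.8234
MRP = 8.1% − 2.6% = 5.50%
E(R) = 2.6% + 3.8234 × 5.5% = 23.63%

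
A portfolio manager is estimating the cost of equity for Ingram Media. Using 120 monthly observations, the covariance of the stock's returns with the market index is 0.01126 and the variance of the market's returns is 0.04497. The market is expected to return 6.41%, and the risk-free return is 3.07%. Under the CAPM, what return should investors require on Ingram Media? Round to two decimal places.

β = Cov(R_i, R_m) / Var(R_m) = 0.01126 / 0.04497 = 0.2504
MRP = 6.41% − 3.07% = 3.34%
E(R) = R_f + β × MRP = 3.07% + 0.2504 × 3.34% = 3.91%

3.91%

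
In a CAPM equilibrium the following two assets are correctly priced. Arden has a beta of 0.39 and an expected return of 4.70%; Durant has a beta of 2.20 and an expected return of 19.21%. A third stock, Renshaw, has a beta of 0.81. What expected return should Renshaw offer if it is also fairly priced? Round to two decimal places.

MRP (SML slope) = (19.21% − 4.70%) / (2.20 − 0.39) = 14.51% / 1.81 = 8.0166%
R_f (intercept) = 4.70% − 0.39 × 8.0166% = 1.5735%
E(R_Renshaw) = R_f + β × MRP = 1.5735% + 0.81 × 8.0166% = 8.07%

8.07%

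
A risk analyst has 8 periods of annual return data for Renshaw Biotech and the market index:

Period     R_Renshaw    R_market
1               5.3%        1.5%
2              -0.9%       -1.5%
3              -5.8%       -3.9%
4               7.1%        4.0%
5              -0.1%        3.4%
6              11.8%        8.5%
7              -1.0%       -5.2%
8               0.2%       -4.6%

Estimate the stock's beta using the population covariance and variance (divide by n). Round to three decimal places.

0.957

Mean R_i = (5.3 − 0.9 − 5.8 + 7.1 − 0.1 + 11.8 − 1.0 + 0.2) / 8 = 2.0750%
Mean R_m = (1.5 − 1.5 − 3.9 + 4.0 + 3.4 + 8.5 − 5.2 − 4.6) / 8 = 0.2750%
Σ(R_i − R̄_i)(R_m − R̄_m) = 159.9950  ⇒  Cov = 159.9950 / 8 = 19.9994
Σ(R_m − R̄_m)² = 167.1150  ⇒  Var(R_m) = 167.1150 / 8 = 20.8894
β = Cov / Var(R_m) = 19.9994 / 20.8894 = 0.9574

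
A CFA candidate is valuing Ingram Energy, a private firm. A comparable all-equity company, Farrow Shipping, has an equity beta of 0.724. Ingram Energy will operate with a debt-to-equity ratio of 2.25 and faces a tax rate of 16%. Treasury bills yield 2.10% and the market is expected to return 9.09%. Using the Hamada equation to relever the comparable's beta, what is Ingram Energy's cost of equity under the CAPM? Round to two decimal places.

16.73%

β_L = β_U × [1 + (1 − t)(D/E)] = 0.724 × [1 + (1 − 0.16) × 2.25]
    = 0.724 × [1 + 0.84 × 2.25] = 0.724 × 2.8900 = 2.0924
MRP = 9.09% − 2.10% = 6.99%
E(R) = R_f + β_L × MRP = 2.10% + 2.0924 × 6.99% = 16.73%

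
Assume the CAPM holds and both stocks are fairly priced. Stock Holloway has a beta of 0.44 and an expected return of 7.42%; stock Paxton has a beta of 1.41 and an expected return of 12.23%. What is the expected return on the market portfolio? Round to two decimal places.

10.20%

Both satisfy E(R) = R_f + β·MRP, so the slope of the SML is
MRP = (12.23% − 7.42%) / (1.41 − 0.44) = 4.81% / 0.97 = 4.9588%
R_f = E(R_Holloway) − β_Holloway·MRP = 7.42% − 0.44 × 4.9588% = 5.2381%
E(R_m) = R_f + MRP = 5.2381% + 4.9588% = 10.20%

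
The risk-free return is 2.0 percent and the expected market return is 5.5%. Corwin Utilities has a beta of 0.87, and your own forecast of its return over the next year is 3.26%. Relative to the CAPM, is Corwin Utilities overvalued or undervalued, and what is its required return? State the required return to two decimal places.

Overvalued; required return 5.05%

MRP = 5.5% − 2.0% = 3.50%
Required return = R_f + β·MRP = 2.0% + 0.87 × 3.5% = 5.05%
Forecast 3.26% < required 5.05% → the stock plots below the SML → overvalued.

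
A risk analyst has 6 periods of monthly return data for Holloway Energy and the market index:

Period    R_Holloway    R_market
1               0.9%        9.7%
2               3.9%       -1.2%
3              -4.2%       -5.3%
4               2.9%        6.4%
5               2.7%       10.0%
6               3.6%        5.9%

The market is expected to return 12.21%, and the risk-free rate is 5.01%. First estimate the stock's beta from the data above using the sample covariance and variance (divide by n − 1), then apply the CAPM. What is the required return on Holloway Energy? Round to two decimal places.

Mean R_i = (0.9 + 3.9 − 4.2 + 2.9 + 2.7 + 3.6) / 6 = 1.6333%
Mean R_m = (9.7 − 1.2 − 5.3 + 6.4 + 10.0 + 5.9) / 6 = 4.2500%
Σ(R_i − R̄_i)(R_m − R̄_m) = 51.4600  ⇒  Cov = 51.4600 / 5 = 10.2920
Σ(R_m − R̄_m)² = 191.0150  ⇒  Var(R_m) = 191.0150 / 5 = 38.2030
β = Cov / Var(R_m) = 10.2920 / 38.2030 = 0.2694
MRP = 12.21% − 5.01% = 7.20%
E(R) = R_f + β × MRP = 5.01% + 0.2694 × 7.20% = 6.95%

6.95%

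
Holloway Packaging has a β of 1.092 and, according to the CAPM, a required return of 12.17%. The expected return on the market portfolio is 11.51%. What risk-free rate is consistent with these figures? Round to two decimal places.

4.34%

E(R) = R_f + β(E(R_m) − R_f) = R_f(1 − β) + β·E(R_m)
12.17% = R_f × (1 − 1.092) + 1.092 × 11.51%
12.17% = R_f × -0.092 + 12.56892%
R_f = (12.17% − 12.56892%) / -0.092 = 4.34%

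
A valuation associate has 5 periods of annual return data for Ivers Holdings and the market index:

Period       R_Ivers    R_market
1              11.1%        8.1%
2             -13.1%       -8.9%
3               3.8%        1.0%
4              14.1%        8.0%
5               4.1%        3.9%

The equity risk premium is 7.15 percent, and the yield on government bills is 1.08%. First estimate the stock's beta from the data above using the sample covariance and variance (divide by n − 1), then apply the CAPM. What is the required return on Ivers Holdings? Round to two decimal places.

11.70%

Mean R_i = (11.1 − 13.1 + 3.8 + 14.1 + 4.1) / 5 = 4.0000%
Mean R_m = (8.1 − 8.9 + 1.0 + 8.0 + 3.9) / 5 = 2.4200%
Σ(R_i − R̄_i)(R_m − R̄_m) = 290.6900  ⇒  Cov = 290.6900 / 4 = 72.6725
Σ(R_m − R̄_m)² = 195.7480  ⇒  Var(R_m) = 195.7480 / 4 = 48.9370
β = Cov / Var(R_m) = 72.6725 / 48.9370 = 1.4850
E(R) = R_f + β × MRP = 1.08% + 1.4850 × 7.15% = 11.70%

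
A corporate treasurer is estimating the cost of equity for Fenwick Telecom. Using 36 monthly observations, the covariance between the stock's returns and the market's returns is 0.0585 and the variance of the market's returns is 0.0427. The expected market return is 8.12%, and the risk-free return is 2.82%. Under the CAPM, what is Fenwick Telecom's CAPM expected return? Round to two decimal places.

10.08%

β = Cov(R_i, R_m) / Var(R_m) = 0.0585 / 0.0427 = 1.3700
MRP = 8.12% − 2.82% = 5.30%
E(R) = R_f + β × MRP = 2.82% + 1.3700 × 5.30% = 10.08%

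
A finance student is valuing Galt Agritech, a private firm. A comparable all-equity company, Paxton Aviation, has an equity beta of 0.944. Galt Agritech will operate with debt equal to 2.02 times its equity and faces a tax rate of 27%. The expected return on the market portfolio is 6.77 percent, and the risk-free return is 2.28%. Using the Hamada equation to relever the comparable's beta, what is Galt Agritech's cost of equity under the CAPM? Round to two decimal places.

β_L = β_U × [1 + (1 − t)(D/E)] = 0.944 × [1 + (1 − 0.27) × 2.02]
    = 0.944 × [1 + 0.73 × 2.02] = 0.944 × 2.4746 = 2.3360
MRP = 6.77% − 2.28% = 4.49%
E(R) = R_f + β_L × MRP = 2.28% + 2.3360 × 4.49% = 12.77%

12.77%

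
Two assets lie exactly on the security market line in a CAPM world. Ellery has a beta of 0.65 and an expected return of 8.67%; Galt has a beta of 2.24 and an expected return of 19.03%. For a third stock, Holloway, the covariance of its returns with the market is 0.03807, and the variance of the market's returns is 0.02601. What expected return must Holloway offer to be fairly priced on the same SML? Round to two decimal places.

MRP = (19.03% − 8.67%) / (2.24 − 0.65) = 6.5157%
R_f = 8.67% − 0.65 × 6.5157% = 4.4348%
β_Holloway = Cov / Var(R_m) = 0.03807 / 0.02601 = 1.4637
E(R_Holloway) = R_f + β × MRP = 4.4348% + 1.4637 × 6.5157% = 13.97%

13.97%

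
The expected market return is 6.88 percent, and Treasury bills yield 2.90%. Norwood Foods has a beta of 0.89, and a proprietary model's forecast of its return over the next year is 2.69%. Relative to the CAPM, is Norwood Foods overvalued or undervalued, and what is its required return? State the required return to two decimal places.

Overvalued; required return 6.44%

MRP = 6.88% − 2.90% = 3.98%
Required return = R_f + β·MRP = 2.90% + 0.89 × 3.98% = 6.44%
Forecast 2.69% < required 6.44% → the stock plots below the SML → overvalued.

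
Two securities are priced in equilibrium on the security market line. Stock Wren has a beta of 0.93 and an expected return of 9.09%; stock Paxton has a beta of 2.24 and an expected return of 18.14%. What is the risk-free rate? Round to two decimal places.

2.67%

Both satisfy E(R) = R_f + β·MRP, so the slope of the SML is
MRP = (18.14% − 9.09%) / (2.24 − 0.93) = 9.05% / 1.31 = 6.9084%
R_f = E(R_Wren) − β_Wren·MRP = 9.09% − 0.93 × 6.9084% = 2.6652%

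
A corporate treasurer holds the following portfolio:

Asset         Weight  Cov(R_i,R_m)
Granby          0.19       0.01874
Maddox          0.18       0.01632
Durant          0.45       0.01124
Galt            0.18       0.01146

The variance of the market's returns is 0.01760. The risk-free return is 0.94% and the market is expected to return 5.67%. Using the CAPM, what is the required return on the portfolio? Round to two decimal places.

β_Granby = 0.01874 / 0.01760 = 1.0648
β_Maddox = 0.01632 / 0.01760 = 0.9273
β_Durant = 0.01124 / 0.01760 = 0.6386
β_Galt = 0.01146 / 0.01760 = 0.6511
β_P = Σ w_i β_i = 0.19×1.0648 + 0.18×0.9273 + 0.45×0.6386 + 0.18×0.6511 = 0.7738
MRP = 5.67% − 0.94% = 4.73%
E(R_P) = R_f + β_P × MRP = 0.94% + 0.7738 × 4.73% = 4.60%

4.60%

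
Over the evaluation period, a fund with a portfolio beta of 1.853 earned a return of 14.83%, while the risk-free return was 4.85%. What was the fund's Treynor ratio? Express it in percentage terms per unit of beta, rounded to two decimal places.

Treynor = (R_P − R_f) / β_P = (14.83% − 4.85%) / 1.8530 = 9.98% / 1.8530 = 5.39%

5.39%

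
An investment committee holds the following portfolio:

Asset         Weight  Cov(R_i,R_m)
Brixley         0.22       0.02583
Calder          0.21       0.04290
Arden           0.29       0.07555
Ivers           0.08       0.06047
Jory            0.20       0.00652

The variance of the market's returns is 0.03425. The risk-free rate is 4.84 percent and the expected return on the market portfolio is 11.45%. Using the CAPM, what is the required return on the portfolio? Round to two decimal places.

13.09%

β_Brixley = 0.02583 / 0.03425 = 0.7542
β_Calder = 0.04290 / 0.03425 = 1.2526
β_Arden = 0.07555 / 0.03425 = 2.2058
β_Ivers = 0.06047 / 0.03425 = 1.7655
β_Jory = 0.00652 / 0.03425 = 0.1904
β_P = Σ w_i β_i = 0.22×0.7542 + 0.21×1.2526 + 0.29×2.2058 + 0.08×1.7655 + 0.20×0.1904 = 1.2480
MRP = 11.45% − 4.84% = 6.61%
E(R_P) = R_f + β_P × MRP = 4.84% + 1.2480 × 6.61% = 13.09%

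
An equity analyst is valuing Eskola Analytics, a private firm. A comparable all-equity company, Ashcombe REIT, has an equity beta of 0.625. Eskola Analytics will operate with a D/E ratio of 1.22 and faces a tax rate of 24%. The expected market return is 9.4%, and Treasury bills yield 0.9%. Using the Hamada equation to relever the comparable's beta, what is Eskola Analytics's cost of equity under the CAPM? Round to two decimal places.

β_L = β_U × [1 + (1 − t)(D/E)] = 0.625 × [1 + (1 − 0.24) × 1.22]
    = 0.625 × [1 + 0.76 × 1.22] = 0.625 × 1.9272 = 1.2045
MRP = 9.4% − 0.9% = 8.50%
E(R) = R_f + β_L × MRP = 0.9% + 1.2045 × 8.5% = 11.14%

11.14%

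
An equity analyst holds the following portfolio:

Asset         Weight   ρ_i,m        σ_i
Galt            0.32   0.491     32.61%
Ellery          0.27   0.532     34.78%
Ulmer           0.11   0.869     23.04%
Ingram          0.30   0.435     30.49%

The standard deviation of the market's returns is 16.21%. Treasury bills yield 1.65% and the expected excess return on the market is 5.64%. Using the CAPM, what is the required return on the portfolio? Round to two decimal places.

β_Galt = 0.491 × 32.61% / 16.21% = 0.9878
β_Ellery = 0.532 × 34.78% / 16.21% = 1.1415
β_Ulmer = 0.869 × 23.04% / 16.21% = 1.2351
β_Ingram = 0.435 × 30.49% / 16.21% = 0.8182
β_P = Σ w_i β_i = 0.32×0.9878 + 0.27×1.1415 + 0.11×1.2351 + 0.30×0.8182 = 1.0056
E(R_P) = R_f + β_P × MRP = 1.65% + 1.0056 × 5.64% = 7.32%

7.32%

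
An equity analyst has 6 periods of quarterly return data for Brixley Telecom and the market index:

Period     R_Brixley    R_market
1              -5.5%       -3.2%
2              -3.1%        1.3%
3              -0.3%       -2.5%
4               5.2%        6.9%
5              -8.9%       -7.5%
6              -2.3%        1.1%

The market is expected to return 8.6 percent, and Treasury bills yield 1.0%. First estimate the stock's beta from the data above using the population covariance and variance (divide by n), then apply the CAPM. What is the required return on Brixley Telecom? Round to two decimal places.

7.59%

Mean R_i = (-5.5 − 3.1 − 0.3 + 5.2 − 8.9 − 2.3) / 6 = -2.4833%
Mean R_m = (-3.2 + 1.3 − 2.5 + 6.9 − 7.5 + 1.1) / 6 = -0.6500%
Σ(R_i − R̄_i)(R_m − R̄_m) = 104.7350  ⇒  Cov = 104.7350 / 6 = 17.4558
Σ(R_m − R̄_m)² = 120.7150  ⇒  Var(R_m) = 120.7150 / 6 = 20.1192
β = Cov / Var(R_m) = 17.4558 / 20.1192 = 0.8676
MRP = 8.6% − 1.0% = 7.60%
E(R) = R_f + β × MRP = 1.0% + 0.8676 × 7.6% = 7.59%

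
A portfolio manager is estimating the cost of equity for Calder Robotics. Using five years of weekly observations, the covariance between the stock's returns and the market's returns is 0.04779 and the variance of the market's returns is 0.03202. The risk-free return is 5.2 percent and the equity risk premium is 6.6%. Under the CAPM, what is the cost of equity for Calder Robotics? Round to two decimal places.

15.05%

β = Cov(R_i, R_m) / Var(R_m) = 0.04779 / 0.03202 = 1.4925
E(R) = R_f + β × MRP = 5.2% + 1.4925 × 6.6% = 15.05%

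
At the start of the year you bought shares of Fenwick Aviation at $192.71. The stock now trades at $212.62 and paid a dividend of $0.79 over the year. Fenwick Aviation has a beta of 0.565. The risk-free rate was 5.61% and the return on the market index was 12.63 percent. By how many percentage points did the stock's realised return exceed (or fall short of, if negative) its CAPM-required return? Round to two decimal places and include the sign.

+1.17%

Realised HPR = (P1 + D1 − P0) / P0 = (212.62 + 0.79 − 192.71) / 192.71 = 20.70 / 192.71 = 10.7415%
MRP = 12.63% − 5.61% = 7.02%
CAPM required = R_f + β·MRP = 5.61% + 0.565 × 7.02% = 9.57630%
α = realised − required = 10.7415% − 9.57630% = +1.17%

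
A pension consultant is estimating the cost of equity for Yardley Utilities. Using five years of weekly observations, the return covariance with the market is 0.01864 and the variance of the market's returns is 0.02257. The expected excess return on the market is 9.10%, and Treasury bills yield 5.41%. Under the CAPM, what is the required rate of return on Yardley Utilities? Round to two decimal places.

β = Cov(R_i, R_m) / Var(R_m) = 0.01864 / 0.02257 = 0.8259
E(R) = R_f + β × MRP = 5.41% + 0.8259 × 9.10% = 12.93%

12.93%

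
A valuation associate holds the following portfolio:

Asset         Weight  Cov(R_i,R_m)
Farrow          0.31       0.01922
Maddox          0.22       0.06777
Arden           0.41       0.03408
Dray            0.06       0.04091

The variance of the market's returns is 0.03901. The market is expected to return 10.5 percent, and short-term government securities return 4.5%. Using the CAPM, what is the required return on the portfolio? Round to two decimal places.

β_Farrow = 0.01922 / 0.03901 = 0.4927
β_Maddox = 0.06777 / 0.03901 = 1.7372
β_Arden = 0.03408 / 0.03901 = 0.8736
β_Dray = 0.04091 / 0.03901 = 1.0487
β_P = Σ w_i β_i = 0.31×0.4927 + 0.22×1.7372 + 0.41×0.8736 + 0.06×1.0487 = 0.9560
MRP = 10.5% − 4.5% = 6.00%
E(R_P) = R_f + β_P × MRP = 4.5% + 0.9560 × 6.0% = 10.24%

10.24%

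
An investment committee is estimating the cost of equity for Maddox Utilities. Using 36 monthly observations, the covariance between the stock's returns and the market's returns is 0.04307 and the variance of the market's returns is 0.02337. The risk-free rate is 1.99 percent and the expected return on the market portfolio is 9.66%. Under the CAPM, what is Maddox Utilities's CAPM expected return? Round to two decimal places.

β = Cov(R_i, R_m) / Var(R_m) = 0.04307 / 0.02337 = 1.8430
MRP = 9.66% − 1.99% = 7.67%
E(R) = R_f + β × MRP = 1.99% + 1.8430 × 7.67% = 16.13%

16.13%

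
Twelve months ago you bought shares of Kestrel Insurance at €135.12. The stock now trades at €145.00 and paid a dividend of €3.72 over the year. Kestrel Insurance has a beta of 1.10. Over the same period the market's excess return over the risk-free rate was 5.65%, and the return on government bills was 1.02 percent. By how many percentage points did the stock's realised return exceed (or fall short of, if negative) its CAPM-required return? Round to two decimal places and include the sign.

+2.83%

Realised HPR = (P1 + D1 − P0) / P0 = (145.00 + 3.72 − 135.12) / 135.12 = 13.60 / 135.12 = 10.0651%
CAPM required = R_f + β·MRP = 1.02% + 1.10 × 5.65% = 7.2350%
α = realised − required = 10.0651% − 7.2350% = +2.83%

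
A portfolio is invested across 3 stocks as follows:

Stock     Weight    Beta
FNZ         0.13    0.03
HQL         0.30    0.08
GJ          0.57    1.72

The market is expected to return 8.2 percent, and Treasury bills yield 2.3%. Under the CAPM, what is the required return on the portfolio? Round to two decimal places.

8.25%

β_P = Σ w_i β_i = 0.13×0.03 + 0.30×0.08 + 0.57×1.72 = 1.0083
MRP = 8.2% − 2.3% = 5.90%
E(R_P) = R_f + β_P × MRP = 2.3% + 1.0083 × 5.9% = 8.25%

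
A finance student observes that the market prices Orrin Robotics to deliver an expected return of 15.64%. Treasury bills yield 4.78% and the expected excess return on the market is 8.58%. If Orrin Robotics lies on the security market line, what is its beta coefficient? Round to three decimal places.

β = (E(R) − R_f) / MRP = (15.64% − 4.78%) / 8.58% = 10.86% / 8.58% = 1.266

1.266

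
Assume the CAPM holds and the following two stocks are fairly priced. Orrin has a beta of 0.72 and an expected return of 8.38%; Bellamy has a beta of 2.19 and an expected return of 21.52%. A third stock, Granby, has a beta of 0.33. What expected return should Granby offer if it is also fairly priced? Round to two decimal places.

MRP (SML slope) = (21.52% − 8.38%) / (2.19 − 0.72) = 13.14% / 1.47 = 8.9388%
R_f (intercept) = 8.38% − 0.72 × 8.9388% = 1.9441%
E(R_Granby) = R_f + β × MRP = 1.9441% + 0.33 × 8.9388% = 4.89%

4.89%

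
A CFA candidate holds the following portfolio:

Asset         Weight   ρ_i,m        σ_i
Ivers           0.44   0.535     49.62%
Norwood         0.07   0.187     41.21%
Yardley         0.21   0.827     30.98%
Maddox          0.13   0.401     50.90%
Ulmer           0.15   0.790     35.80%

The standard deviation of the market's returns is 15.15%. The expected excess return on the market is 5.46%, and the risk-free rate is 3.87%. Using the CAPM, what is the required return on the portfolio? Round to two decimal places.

β_Ivers = 0.535 × 49.62% / 15.15% = 1.7523
β_Norwood = 0.187 × 41.21% / 15.15% = 0.5087
β_Yardley = 0.827 × 30.98% / 15.15% = 1.6911
β_Maddox = 0.401 × 50.90% / 15.15% = 1.3473
β_Ulmer = 0.790 × 35.80% / 15.15% = 1.8668
β_P = Σ w_i β_i = 0.44×1.7523 + 0.07×0.5087 + 0.21×1.6911 + 0.13×1.3473 + 0.15×1.8668 = 1.6169
E(R_P) = R_f + β_P × MRP = 3.87% + 1.6169 × 5.46% = 12.70%

12.70%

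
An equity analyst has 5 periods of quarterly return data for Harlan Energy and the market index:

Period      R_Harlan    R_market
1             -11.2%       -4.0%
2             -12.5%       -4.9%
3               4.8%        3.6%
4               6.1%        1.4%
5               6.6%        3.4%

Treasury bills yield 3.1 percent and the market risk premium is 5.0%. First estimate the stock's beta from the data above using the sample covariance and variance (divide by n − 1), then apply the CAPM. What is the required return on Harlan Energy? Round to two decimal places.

Mean R_i = (-11.2 − 12.5 + 4.8 + 6.1 + 6.6) / 5 = -1.2400%
Mean R_m = (-4.0 − 4.9 + 3.6 + 1.4 + 3.4) / 5 = -0.1000%
Σ(R_i − R̄_i)(R_m − R̄_m) = 153.6900  ⇒  Cov = 153.6900 / 4 = 38.4225
Σ(R_m − R̄_m)² = 66.4400  ⇒  Var(R_m) = 66.4400 / 4 = 16.6100
β = Cov / Var(R_m) = 38.4225 / 16.6100 = 2.3132
E(R) = R_f + β × MRP = 3.1% + 2.3132 × 5.0% = 14.67%

14.67%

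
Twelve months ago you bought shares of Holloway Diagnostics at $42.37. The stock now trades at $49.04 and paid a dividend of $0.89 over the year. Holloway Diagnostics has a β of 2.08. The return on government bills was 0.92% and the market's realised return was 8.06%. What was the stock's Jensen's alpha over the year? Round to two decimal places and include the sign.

+2.07%

Realised HPR = (P1 + D1 − P0) / P0 = (49.04 + 0.89 − 42.37) / 42.37 = 7.56 / 42.37 = 17.8428%
MRP = 8.06% − 0.92% = 7.14%
CAPM required = R_f + β·MRP = 0.92% + 2.08 × 7.14% = 15.7712%
α = realised − required = 17.8428% − 15.7712% = +2.07%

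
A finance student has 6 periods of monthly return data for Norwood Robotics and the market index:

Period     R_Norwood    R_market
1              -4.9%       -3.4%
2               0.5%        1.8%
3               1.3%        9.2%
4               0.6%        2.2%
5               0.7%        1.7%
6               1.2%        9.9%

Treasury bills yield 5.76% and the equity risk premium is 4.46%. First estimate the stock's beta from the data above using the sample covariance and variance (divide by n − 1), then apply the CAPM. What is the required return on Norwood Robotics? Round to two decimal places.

7.35%

Mean R_i = (-4.9 + 0.5 + 1.3 + 0.6 + 0.7 + 1.2) / 6 = -0.1000%
Mean R_m = (-3.4 + 1.8 + 9.2 + 2.2 + 1.7 + 9.9) / 6 = 3.5667%
Σ(R_i − R̄_i)(R_m − R̄_m) = 46.0500  ⇒  Cov = 46.0500 / 5 = 9.2100
Σ(R_m − R̄_m)² = 128.8533  ⇒  Var(R_m) = 128.8533 / 5 = 25.7707
β = Cov / Var(R_m) = 9.2100 / 25.7707 = 0.3574
E(R) = R_f + β × MRP = 5.76% + 0.3574 × 4.46% = 7.35%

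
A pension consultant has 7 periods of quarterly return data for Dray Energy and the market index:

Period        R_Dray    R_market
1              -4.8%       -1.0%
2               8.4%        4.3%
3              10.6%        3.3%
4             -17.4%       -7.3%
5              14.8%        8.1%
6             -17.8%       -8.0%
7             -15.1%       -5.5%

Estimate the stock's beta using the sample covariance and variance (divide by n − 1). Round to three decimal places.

Mean R_i = (-4.8 + 8.4 + 10.6 − 17.4 + 14.8 − 17.8 − 15.1) / 7 = -3.0429%
Mean R_m = (-1.0 + 4.3 + 3.3 − 7.3 + 8.1 − 8.0 − 5.5) / 7 = -0.8714%
Σ(R_i − R̄_i)(R_m − R̄_m) = 529.6886  ⇒  Cov = 529.6886 / 6 = 88.2814
Σ(R_m − R̄_m)² = 238.2143  ⇒  Var(R_m) = 238.2143 / 6 = 39.7024
β = Cov / Var(R_m) = 88.2814 / 39.7024 = 2.2236

2.224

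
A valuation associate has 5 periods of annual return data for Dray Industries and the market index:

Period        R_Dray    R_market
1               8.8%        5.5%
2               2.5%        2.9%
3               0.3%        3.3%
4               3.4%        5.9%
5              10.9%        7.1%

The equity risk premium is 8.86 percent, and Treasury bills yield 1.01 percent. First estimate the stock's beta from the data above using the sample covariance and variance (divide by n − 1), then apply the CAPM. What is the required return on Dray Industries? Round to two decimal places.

19.17%

Mean R_i = (8.8 + 2.5 + 0.3 + 3.4 + 10.9) / 5 = 5.1800%
Mean R_m = (5.5 + 2.9 + 3.3 + 5.9 + 7.1) / 5 = 4.9400%
Σ(R_i − R̄_i)(R_m − R̄_m) = 26.1440  ⇒  Cov = 26.1440 / 4 = 6.5360
Σ(R_m − R̄_m)² = 12.7520  ⇒  Var(R_m) = 12.7520 / 4 = 3.1880
β = Cov / Var(R_m) = 6.5360 / 3.1880 = 2.0502
E(R) = R_f + β × MRP = 1.01% + 2.0502 × 8.86% = 19.17%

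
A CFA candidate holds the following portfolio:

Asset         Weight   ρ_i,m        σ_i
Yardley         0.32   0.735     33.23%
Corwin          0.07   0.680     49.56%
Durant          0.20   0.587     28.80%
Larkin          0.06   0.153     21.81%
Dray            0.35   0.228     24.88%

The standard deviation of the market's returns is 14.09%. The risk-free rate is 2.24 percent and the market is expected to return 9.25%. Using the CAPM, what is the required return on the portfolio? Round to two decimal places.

β_Yardley = 0.735 × 33.23% / 14.09% = 1.7334
β_Corwin = 0.680 × 49.56% / 14.09% = 2.3918
β_Durant = 0.587 × 28.80% / 14.09% = 1.1998
β_Larkin = 0.153 × 21.81% / 14.09% = 0.2368
β_Dray = 0.228 × 24.88% / 14.09% = 0.4026
β_P = Σ w_i β_i = 0.32×1.7334 + 0.07×2.3918 + 0.20×1.1998 + 0.06×0.2368 + 0.35×0.4026 = 1.1172
MRP = 9.25% − 2.24% = 7.01%
E(R_P) = R_f + β_P × MRP = 2.24% + 1.1172 × 7.01% = 10.07%

10.07%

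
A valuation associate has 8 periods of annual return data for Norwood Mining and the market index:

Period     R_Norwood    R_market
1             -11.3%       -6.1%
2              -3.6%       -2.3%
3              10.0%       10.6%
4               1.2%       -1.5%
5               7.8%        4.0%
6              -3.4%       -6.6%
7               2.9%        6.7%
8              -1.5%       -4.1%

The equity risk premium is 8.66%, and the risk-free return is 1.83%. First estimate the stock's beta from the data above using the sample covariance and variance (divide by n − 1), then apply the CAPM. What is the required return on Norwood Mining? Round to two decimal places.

Mean R_i = (-11.3 − 3.6 + 10.0 + 1.2 + 7.8 − 3.4 + 2.9 − 1.5) / 8 = 0.2625%
Mean R_m = (-6.1 − 2.3 + 10.6 − 1.5 + 4.0 − 6.6 + 6.7 − 4.1) / 8 = 0.0875%
Σ(R_i − R̄_i)(R_m − R̄_m) = 260.4463  ⇒  Cov = 260.4463 / 7 = 37.2066
Σ(R_m − R̄_m)² = 278.3088  ⇒  Var(R_m) = 278.3088 / 7 = 39.7584
β = Cov / Var(R_m) = 37.2066 / 39.7584 = 0.9358
E(R) = R_f + β × MRP = 1.83% + 0.9358 × 8.66% = 9.93%

9.93%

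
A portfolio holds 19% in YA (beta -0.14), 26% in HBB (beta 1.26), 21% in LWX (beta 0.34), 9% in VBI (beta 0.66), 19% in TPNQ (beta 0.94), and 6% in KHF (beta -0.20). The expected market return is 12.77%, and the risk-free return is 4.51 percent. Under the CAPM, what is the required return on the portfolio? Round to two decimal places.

9.45%

β_P = Σ w_i β_i = 0.19×-0.14 + 0.26×1.26 + 0.21×0.34 + 0.09×0.66 + 0.19×0.94 + 0.06×-0.20 = 0.5984
MRP = 12.77% − 4.51% = 8.26%
E(R_P) = R_f + β_P × MRP = 4.51% + 0.5984 × 8.26% = 9.45%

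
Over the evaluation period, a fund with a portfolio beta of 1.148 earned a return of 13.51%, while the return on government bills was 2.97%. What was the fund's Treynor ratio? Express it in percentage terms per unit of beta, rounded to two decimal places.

Treynor = (R_P − R_f) / β_P = (13.51% − 2.97%) / 1.1480 = 10.54% / 1.1480 = 9.18%

9.18%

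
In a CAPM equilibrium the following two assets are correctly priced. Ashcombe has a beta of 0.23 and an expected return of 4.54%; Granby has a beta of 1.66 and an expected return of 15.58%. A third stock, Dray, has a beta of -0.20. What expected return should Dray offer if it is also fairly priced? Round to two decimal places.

MRP (SML slope) = (15.58% − 4.54%) / (1.66 − 0.23) = 11.04% / 1.43 = 7.7203%
R_f (intercept) = 4.54% − 0.23 × 7.7203% = 2.7643%
E(R_Dray) = R_f + β × MRP = 2.7643% + -0.20 × 7.7203% = 1.22%

1.22%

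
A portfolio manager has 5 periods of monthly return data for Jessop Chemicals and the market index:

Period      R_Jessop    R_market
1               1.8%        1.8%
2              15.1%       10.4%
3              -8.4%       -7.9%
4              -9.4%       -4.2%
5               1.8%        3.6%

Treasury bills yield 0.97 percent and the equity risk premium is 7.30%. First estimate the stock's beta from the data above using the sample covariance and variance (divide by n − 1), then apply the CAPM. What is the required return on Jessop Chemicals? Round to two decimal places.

Mean R_i = (1.8 + 15.1 − 8.4 − 9.4 + 1.8) / 5 = 0.1800%
Mean R_m = (1.8 + 10.4 − 7.9 − 4.2 + 3.6) / 5 = 0.7400%
Σ(R_i − R̄_i)(R_m − R̄_m) = 271.9340  ⇒  Cov = 271.9340 / 4 = 67.9835
Σ(R_m − R̄_m)² = 201.6720  ⇒  Var(R_m) = 201.6720 / 4 = 50.4180
β = Cov / Var(R_m) = 67.9835 / 50.4180 = 1.3484
E(R) = R_f + β × MRP = 0.97% + 1.3484 × 7.30% = 10.81%

10.81%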